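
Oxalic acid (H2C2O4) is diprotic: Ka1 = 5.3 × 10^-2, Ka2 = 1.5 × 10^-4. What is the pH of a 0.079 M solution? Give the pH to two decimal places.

Since Ka1 ≫ Ka2, the first ionization dominates [H+].
Ka1 = x²/(0.079 − x) = 5.3 × 10^-2
Solving the quadratic: x = (−Ka1 + √(Ka1² + 4·Ka1·C₀))/2 = 4.34 × 10^-2 M
pH = −log(4.34 × 10^-2) = 1.36

pH = 1.36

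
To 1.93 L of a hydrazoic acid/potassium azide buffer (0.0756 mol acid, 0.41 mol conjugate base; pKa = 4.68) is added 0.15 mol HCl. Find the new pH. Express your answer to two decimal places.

After neutralization: n(HN3) = 0.226 mol, n(N3-) = 0.26 mol.
Henderson–Hasselbalch with mole ratio 0.26/0.226: pH = 4.68 + (+0.061)

pH = 4.74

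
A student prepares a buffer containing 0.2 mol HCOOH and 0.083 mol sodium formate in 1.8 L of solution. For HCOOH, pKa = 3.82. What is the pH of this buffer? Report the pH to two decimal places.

pH = 3.44

Henderson–Hasselbalch: pH = pKa + log([HCOO-]/[HCOOH]) = 3.82 + log(0.083/0.2)
pH = 3.82 + (-0.382) = 3.44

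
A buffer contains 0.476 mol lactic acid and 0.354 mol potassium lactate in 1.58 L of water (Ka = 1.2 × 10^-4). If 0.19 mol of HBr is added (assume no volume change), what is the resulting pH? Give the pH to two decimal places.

pH = 3.31

Added H+ converts CH3CH(OH)COO- to CH3CH(OH)COOH: CH3CH(OH)COOH → 0.666 mol, CH3CH(OH)COO- → 0.164 mol.
pKa = −log(1.2 × 10^-4) = 3.921
Henderson–Hasselbalch with mole ratio 0.164/0.666: pH = 3.921 + (-0.609)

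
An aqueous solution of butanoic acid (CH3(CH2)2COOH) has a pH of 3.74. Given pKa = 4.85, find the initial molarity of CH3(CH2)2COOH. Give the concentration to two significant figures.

[H+] = 10^(-3.74) = 1.82 × 10^-4 M = x
Ka = 10^(−4.85) = 1.41 × 10^-5
Ka = x²/(C₀ − x) ⇒ C₀ = x + x²/Ka
C₀ = 1.82 × 10^-4 + (1.82 × 10^-4)²/(1.41 × 10^-5) = 2.53 × 10^-3 M

C₀ = 2.5 × 10^-3 M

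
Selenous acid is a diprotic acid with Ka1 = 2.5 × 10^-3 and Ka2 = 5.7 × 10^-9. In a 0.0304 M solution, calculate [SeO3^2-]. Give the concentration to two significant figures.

5.7 × 10^-9 M

First ionization gives [H+] ≈ [HSeO3-] = 7.56 × 10^-3 M.
Second step: Ka2 = [H+][SeO3^2-]/[HSeO3-] ≈ [SeO3^2-] (since [H+] ≈ [HSeO3-]).
So [SeO3^2-] ≈ Ka2.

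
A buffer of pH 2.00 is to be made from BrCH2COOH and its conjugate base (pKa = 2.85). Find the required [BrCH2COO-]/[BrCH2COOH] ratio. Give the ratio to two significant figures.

pH = pKa + log(r) ⇒ log(r) = 2.00 − 2.85 = -0.85
r = [BrCH2COO-]/[BrCH2COOH] = 10^(-0.85) = 0.141

ratio = 0.14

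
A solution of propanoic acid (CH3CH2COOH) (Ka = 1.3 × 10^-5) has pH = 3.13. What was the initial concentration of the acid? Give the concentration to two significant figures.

[H+] = 10^(-3.13) = 7.41 × 10^-4 M = x
Ka = x²/(C₀ − x) ⇒ C₀ = x + x²/Ka
C₀ = 7.41 × 10^-4 + (7.41 × 10^-4)²/(1.3 × 10^-5) = 4.30 × 10^-2 M

C₀ = 4.3 × 10^-2 M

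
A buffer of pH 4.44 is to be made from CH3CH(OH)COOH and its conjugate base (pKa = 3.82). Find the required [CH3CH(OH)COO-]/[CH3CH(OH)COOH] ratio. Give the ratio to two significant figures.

pH = pKa + log(r) ⇒ log(r) = 4.44 − 3.82 = +0.62
r = [CH3CH(OH)COO-]/[CH3CH(OH)COOH] = 10^(+0.62) = 4.17

ratio = 4.2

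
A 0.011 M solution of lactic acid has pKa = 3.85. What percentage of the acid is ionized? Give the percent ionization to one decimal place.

CH3CH(OH)COOH ⇌ CH3CH(OH)COO- + H+; let x = [H+] at equilibrium.
Ka = 10^(−3.85) = 1.41 × 10^-4
Solve x² + 0.000141x − 1.55e-06 = 0 → x = 1.18 × 10^-3 M
% ionization = x/C₀ × 100% = 1.18 × 10^-3/0.011 × 100% = 10.7%

10.7%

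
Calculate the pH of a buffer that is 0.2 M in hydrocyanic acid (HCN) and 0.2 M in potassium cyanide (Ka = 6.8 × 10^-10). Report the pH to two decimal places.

pKa = −log(6.8 × 10^-10) = 9.167
Henderson–Hasselbalch: pH = pKa + log([CN-]/[HCN]) = 9.167 + log(0.2/0.2)
pH = 9.167 + (+0.000) = 9.17

pH = 9.17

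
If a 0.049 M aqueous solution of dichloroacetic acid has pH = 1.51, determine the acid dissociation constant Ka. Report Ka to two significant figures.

Ka = 5.3 × 10^-2

[H+] = 10^(-1.51) = 3.09 × 10^-2 M
At equilibrium [HA] = 0.049 − 3.09 × 10^-2 = 1.81 × 10^-2 M
Ka = [H+][A-]/[HA] = (3.09 × 10^-2)² / 1.81 × 10^-2 = 5.3 × 10^-2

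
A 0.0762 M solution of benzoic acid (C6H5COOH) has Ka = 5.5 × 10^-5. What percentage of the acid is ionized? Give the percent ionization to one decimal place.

C6H5COOH ⇌ C6H5COO- + H+; let x = [H+] at equilibrium.
x ≈ √(Ka·C₀) = √(5.5 × 10^-5 × 0.0762) = 2.05 × 10^-3 M
% ionization = x/C₀ × 100% = 2.05 × 10^-3/0.0762 × 100% = 2.7%

2.7%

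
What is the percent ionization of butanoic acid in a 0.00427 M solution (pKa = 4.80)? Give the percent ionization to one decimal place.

5.9%

CH3(CH2)2COOH ⇌ CH3(CH2)2COO- + H+; let x = [H+] at equilibrium.
Ka = 10^(−4.80) = 1.58 × 10^-5
Ka = x²/(C₀ − x); solving the quadratic gives x = 2.52 × 10^-4 M.
% ionization = x/C₀ × 100% = 2.52 × 10^-4/0.00427 × 100% = 5.9%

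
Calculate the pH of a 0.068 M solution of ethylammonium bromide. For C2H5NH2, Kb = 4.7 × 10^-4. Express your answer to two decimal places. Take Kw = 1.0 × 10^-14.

C2H5NH3+ is the conjugate acid of the weak base C2H5NH2.
Ka = Kw/Kb = 1.0×10^-14 / 4.7 × 10^-4 = 2.13 × 10^-11
Ka = x²/(0.068 − x) = 2.13 × 10^-11
Since Ka ≪ C₀, x ≈ √(Ka·C₀) = 1.20 × 10^-6 M.
(x/C₀ = 0.0018% < 5%, so the approximation holds.)
pH = −log[H+] = −log(1.20 × 10^-6) = 5.92

pH = 5.92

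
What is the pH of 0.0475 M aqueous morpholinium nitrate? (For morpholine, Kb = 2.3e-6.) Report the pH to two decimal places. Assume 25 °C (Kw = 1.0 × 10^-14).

pH = 4.84

C4H8ONH2+ is the conjugate acid of the weak base C4H8ONH.
Ka = Kw/Kb = 1.0×10^-14 / 2.3 × 10^-6 = 4.35 × 10^-9
Ka = [H+]²/(0.0475 − [H+]) = 4.35 × 10^-9
Assume [H+] ≪ 0.0475: [H+] ≈ √(4.35 × 10^-9 × 0.0475) = 1.44 × 10^-5 M
pH = −log(1.44 × 10^-5) = 4.84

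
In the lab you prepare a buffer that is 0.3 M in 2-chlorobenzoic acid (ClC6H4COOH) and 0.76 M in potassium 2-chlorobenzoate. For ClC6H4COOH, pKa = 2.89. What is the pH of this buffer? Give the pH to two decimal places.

Using pH = pKa + log([base]/[acid]) with [base]/[acid] = 0.76/0.3:
pH = 2.89 + (+0.404) = 3.29

pH = 3.29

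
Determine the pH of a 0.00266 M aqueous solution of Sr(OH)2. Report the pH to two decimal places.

Sr(OH)2 is a strong base (each formula unit releases 2 OH-); [OH-] = 0.00532 M.
pOH = -log(0.00532) = 2.27
pH = 14.00 - 2.27 = 11.73

pH = 11.73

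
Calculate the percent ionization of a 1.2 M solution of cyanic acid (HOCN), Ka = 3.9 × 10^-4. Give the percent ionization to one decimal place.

HOCN ⇌ OCN- + H+; let x = [H+] at equilibrium.
x ≈ √(Ka·C₀) = √(3.9 × 10^-4 × 1.2) = 2.16 × 10^-2 M
Fraction ionized = 2.16 × 10^-2 / 1.2 = 0.0180 → 1.8%

1.8%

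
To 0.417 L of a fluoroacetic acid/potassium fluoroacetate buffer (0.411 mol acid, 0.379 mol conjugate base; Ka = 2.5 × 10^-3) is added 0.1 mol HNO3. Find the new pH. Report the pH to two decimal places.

pH = 2.34

Added H+ converts FCH2COO- to FCH2COOH: FCH2COOH → 0.511 mol, FCH2COO- → 0.279 mol.
pKa = −log(2.5 × 10^-3) = 2.602
Henderson–Hasselbalch with mole ratio 0.279/0.511: pH = 2.602 + (-0.263)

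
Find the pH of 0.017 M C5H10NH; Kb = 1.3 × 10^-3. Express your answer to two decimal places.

pH = 11.61

C5H10NH + H2O ⇌ C5H10NH2+ + OH-
Kb = [OH-]²/(0.017 − [OH-]) = 1.3 × 10^-3
Here C₀/Kb ≈ 13.1, so the small-[OH-] approximation fails. Use the quadratic:
[OH-] = (−Kb + √(Kb² + 4·Kb·C₀))/2 = 4.10 × 10^-3 M
pOH = −log(4.10 × 10^-3) = 2.39; pH = 14.00 − 2.39 = 11.61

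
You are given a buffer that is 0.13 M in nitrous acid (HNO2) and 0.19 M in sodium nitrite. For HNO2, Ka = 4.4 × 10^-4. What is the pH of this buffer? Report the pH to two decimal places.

pH = 3.52

pKa = −log(4.4 × 10^-4) = 3.357
pH = pKa + log([A⁻]/[HA]) = 3.357 + log(0.19/0.13)
pH = 3.357 + (+0.165) = 3.52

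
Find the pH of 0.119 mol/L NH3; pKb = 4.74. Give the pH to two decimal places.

NH3 + H2O ⇌ NH4+ + OH-
Kb = 10^(−4.74) = 1.82 × 10^-5
Kb = x²/(0.119 − x) = 1.82 × 10^-5
Since Kb ≪ C₀, x ≈ √(Kb·C₀) = 1.47 × 10^-3 M.
Check: 1.2% ionized — well under 5%, approximation valid.
pOH = −log(1.47 × 10^-3) = 2.83; pH = 14.00 − 2.83 = 11.17

pH = 11.17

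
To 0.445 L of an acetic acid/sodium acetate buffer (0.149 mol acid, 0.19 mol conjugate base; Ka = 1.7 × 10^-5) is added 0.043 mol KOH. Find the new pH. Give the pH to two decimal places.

pH = 5.11

After neutralization: n(CH3COOH) = 0.106 mol, n(CH3COO-) = 0.233 mol.
pKa = −log(1.7 × 10^-5) = 4.770
Henderson–Hasselbalch with mole ratio 0.233/0.106: pH = 4.770 + (+0.342)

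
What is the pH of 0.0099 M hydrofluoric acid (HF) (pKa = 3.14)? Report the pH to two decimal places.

pH = 2.63

HF ⇌ F- + H+
Ka = 10^(−3.14) = 7.24 × 10^-4
Ka = [H+]²/(0.0099 − [H+]) = 7.24 × 10^-4
[H+] is not negligible relative to C₀; solve [H+]² + 0.000724·[H+] − 7.17e-06 = 0.
[H+] = [−0.000724 + √(0.000724² + 2.87e-05)]/2 = 2.34 × 10^-3 M
pH = −log(2.34 × 10^-3) = 2.63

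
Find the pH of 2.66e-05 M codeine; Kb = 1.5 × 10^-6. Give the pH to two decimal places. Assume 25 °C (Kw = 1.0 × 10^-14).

pH = 8.75

C18H21NO3 + H2O ⇌ C18H22NO3+ + OH-
From the ICE table, Kb = [OH-]²/(2.66e-05 − [OH-]) = 1.5 × 10^-6.
[OH-] is not negligible relative to C₀; solve [OH-]² + 1.5e-06·[OH-] − 3.99e-11 = 0.
[OH-] = (−Kb + √(Kb² + 4·Kb·C₀))/2 = 5.61 × 10^-6 M
pOH = −log(5.61 × 10^-6) = 5.25; pH = 14.00 − 5.25 = 8.75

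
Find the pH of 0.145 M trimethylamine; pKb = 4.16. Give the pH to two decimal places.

(CH3)3N + H2O ⇌ (CH3)3NH+ + OH-
Kb = 10^(−4.16) = 6.92 × 10^-5
From the ICE table, Kb = [OH-]²/(0.145 − [OH-]) = 6.92 × 10^-5.
Assume [OH-] ≪ 0.145: [OH-] ≈ √(6.92 × 10^-5 × 0.145) = 3.17 × 10^-3 M
pOH = 2.50, so pH = 14.00 − pOH = 11.50

pH = 11.50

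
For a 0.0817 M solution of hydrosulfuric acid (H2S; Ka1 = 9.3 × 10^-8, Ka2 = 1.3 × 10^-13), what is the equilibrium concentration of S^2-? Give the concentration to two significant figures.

First ionization gives [H+] ≈ [HS-] = 8.72 × 10^-5 M.
Second step: Ka2 = [H+][S^2-]/[HS-] ≈ [S^2-] (since [H+] ≈ [HS-]).
So [S^2-] ≈ Ka2.

1.3 × 10^-13 M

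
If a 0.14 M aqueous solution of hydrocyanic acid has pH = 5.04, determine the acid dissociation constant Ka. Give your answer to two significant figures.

Ka = 5.9 × 10^-10

[H+] = 10^(-5.04) = 9.12 × 10^-6 M
At equilibrium [HA] = 0.14 − 9.12 × 10^-6 = 1.40 × 10^-1 M
Ka = [H+][A-]/[HA] = (9.12 × 10^-6)² / 1.40 × 10^-1 = 5.9 × 10^-10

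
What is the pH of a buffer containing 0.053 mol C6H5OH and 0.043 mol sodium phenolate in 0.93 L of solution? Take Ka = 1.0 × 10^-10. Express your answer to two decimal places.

pKa = −log(1.0 × 10^-10) = 10.000
pH = pKa + log([A⁻]/[HA]) = 10.000 + log(0.043/0.053)
pH = 10.000 + (-0.091) = 9.91

pH = 9.91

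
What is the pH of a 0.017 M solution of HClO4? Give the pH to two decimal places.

HClO4 is a strong acid and dissociates completely, so [H+] = 0.017 M.
pH = -log(0.017) = 1.77

pH = 1.77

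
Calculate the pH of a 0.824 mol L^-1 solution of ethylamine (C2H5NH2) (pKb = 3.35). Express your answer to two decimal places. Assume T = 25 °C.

C2H5NH2 + H2O ⇌ C2H5NH3+ + OH-
Kb = 10^(−3.35) = 4.47 × 10^-4
From the ICE table, Kb = [OH-]²/(0.824 − [OH-]) = 4.47 × 10^-4.
Since Kb ≪ C₀, [OH-] ≈ √(Kb·C₀) = 1.92 × 10^-2 M.
Check: 2.3% ionized — well under 5%, approximation valid.
pOH = −log(1.92 × 10^-2) = 1.72; pH = 14.00 − 1.72 = 12.28

pH = 12.28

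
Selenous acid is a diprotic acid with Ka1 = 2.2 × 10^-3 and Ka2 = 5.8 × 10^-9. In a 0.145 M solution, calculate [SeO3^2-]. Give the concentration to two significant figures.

5.8 × 10^-9 M

First ionization gives [H+] ≈ [HSeO3-] = 1.68 × 10^-2 M.
Second step: Ka2 = [H+][SeO3^2-]/[HSeO3-] ≈ [SeO3^2-] (since [H+] ≈ [HSeO3-]).
So [SeO3^2-] ≈ Ka2.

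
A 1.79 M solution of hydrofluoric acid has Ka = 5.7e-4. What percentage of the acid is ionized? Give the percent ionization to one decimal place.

1.8%

HF ⇌ F- + H+; let x = [H+] at equilibrium.
x ≈ √(Ka·C₀) = √(5.7 × 10^-4 × 1.79) = 3.19 × 10^-2 M
Fraction ionized = 3.19 × 10^-2 / 1.79 = 0.0178 → 1.8%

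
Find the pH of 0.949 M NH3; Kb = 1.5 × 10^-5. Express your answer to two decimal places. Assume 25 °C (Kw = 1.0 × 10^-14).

pH = 11.58

NH3 + H2O ⇌ NH4+ + OH-
From the ICE table, Kb = [OH-]²/(0.949 − [OH-]) = 1.5 × 10^-5.
Neglecting [OH-] in the denominator: [OH-] = √(1.5 × 10^-5 × 0.949) = 3.77 × 10^-3 M
Check: 0.4% ionized — well under 5%, approximation valid.
pOH = −log(3.77 × 10^-3) = 2.42; pH = 14.00 − 2.42 = 11.58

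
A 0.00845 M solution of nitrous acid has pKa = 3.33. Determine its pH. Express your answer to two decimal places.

pH = 2.75

HNO2 ⇌ NO2- + H+
Ka = 10^(−3.33) = 4.68 × 10^-4
Ka = x²/(0.00845 − x) = 4.68 × 10^-4
Here C₀/Ka ≈ 18.1, so the small-x approximation fails. Use the quadratic:
x = [−0.000468 + √(0.000468² + 1.58e-05)]/2 = 1.77 × 10^-3 M
pH = −log(1.77 × 10^-3) = 2.75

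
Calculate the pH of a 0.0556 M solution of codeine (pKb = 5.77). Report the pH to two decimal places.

pH = 10.49

C18H21NO3 + H2O ⇌ C18H22NO3+ + OH-
Kb = 10^(−5.77) = 1.70 × 10^-6
From the ICE table, Kb = [OH-]²/(0.0556 − [OH-]) = 1.70 × 10^-6.
Assume [OH-] ≪ 0.0556: [OH-] ≈ √(1.70 × 10^-6 × 0.0556) = 3.07 × 10^-4 M
([OH-]/C₀ = 0.55% < 5%, so the approximation holds.)
pOH = 3.51, so pH = 14.00 − pOH = 10.49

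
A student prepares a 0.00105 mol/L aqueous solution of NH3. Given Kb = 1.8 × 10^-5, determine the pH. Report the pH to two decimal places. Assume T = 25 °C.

pH = 10.11

NH3 + H2O ⇌ NH4+ + OH-
From the ICE table, Kb = x²/(0.00105 − x) = 1.8 × 10^-5.
Here C₀/Kb ≈ 58.3, so the small-x approximation fails. Use the quadratic:
x = (−Kb + √(Kb² + 4·Kb·C₀))/2 = 1.29 × 10^-4 M
pOH = 3.89, so pH = 14.00 − pOH = 10.11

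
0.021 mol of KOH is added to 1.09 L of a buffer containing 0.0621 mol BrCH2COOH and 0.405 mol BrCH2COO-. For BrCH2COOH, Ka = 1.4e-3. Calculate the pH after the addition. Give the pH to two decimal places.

pH = 3.87

After neutralization: n(BrCH2COOH) = 0.0411 mol, n(BrCH2COO-) = 0.426 mol.
pKa = −log(1.4 × 10^-3) = 2.854
pH = pKa + log([A⁻]/[HA]) = 2.854 + log(0.426/0.0411) = 2.854 +1.016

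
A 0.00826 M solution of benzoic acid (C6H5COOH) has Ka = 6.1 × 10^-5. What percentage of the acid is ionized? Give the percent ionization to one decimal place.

8.2%

C6H5COOH ⇌ C6H5COO- + H+; let x = [H+] at equilibrium.
Ka = x²/(C₀ − x); solving the quadratic gives x = 6.80 × 10^-4 M.
Fraction ionized = 6.80 × 10^-4 / 0.00826 = 0.0823 → 8.2%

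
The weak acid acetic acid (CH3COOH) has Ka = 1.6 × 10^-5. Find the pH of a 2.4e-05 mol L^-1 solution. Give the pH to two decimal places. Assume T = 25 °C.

CH3COOH ⇌ CH3COO- + H+
Ka = x²/(2.4e-05 − x) = 1.6 × 10^-5
x is not negligible relative to C₀; solve x² + 1.6e-05·x − 3.84e-10 = 0.
x = (−Ka + √(Ka² + 4·Ka·C₀))/2 = 1.32 × 10^-5 M
pH = −log[H+] = −log(1.32 × 10^-5) = 4.88

pH = 4.88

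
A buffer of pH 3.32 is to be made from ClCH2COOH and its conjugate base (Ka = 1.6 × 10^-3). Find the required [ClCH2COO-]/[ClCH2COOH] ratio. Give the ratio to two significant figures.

ratio = 3.3

pKa = -log(1.6 × 10^-3) = 2.796
pH = pKa + log(r) ⇒ log(r) = 3.32 − 2.796 = +0.524
r = [ClCH2COO-]/[ClCH2COOH] = 10^(+0.524) = 3.34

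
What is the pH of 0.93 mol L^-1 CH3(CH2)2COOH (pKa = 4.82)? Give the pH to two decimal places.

pH = 2.43

CH3(CH2)2COOH ⇌ CH3(CH2)2COO- + H+
Ka = 10^(−4.82) = 1.51 × 10^-5
Ka = [H+]²/(0.93 − [H+]) = 1.51 × 10^-5
Since Ka ≪ C₀, [H+] ≈ √(Ka·C₀) = 3.75 × 10^-3 M.
([H+]/C₀ = 0.4% < 5%, so the approximation holds.)
pH = −log[H+] = −log(3.75 × 10^-3) = 2.43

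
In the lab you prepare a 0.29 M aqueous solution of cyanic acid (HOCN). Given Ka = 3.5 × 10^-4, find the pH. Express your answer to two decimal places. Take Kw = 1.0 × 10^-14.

HOCN ⇌ OCN- + H+
From the ICE table, Ka = x²/(0.29 − x) = 3.5 × 10^-4.
Since Ka ≪ C₀, x ≈ √(Ka·C₀) = 1.01 × 10^-2 M.
(x/C₀ = 3.5% < 5%, so the approximation holds.)
pH = −log(1.01 × 10^-2) = 2.00

pH = 2.00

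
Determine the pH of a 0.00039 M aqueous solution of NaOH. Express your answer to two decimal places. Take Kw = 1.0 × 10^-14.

pH = 10.59

NaOH is a strong base; [OH-] = 0.00039 M.
pOH = -log(0.00039) = 3.41
pH = 14.00 - 3.41 = 10.59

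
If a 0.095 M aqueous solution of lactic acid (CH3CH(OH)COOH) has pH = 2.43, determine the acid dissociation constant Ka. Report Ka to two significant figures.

[H+] = 10^(-2.43) = 3.72 × 10^-3 M
At equilibrium [HA] = 0.095 − 3.72 × 10^-3 = 9.13 × 10^-2 M
Ka = [H+][A-]/[HA] = (3.72 × 10^-3)² / 9.13 × 10^-2 = 1.5 × 10^-4

Ka = 1.5 × 10^-4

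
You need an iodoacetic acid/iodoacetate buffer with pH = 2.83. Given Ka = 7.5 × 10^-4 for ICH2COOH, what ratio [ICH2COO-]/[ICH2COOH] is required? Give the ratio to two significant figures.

pKa = -log(7.5 × 10^-4) = 3.125
pH = pKa + log(r) ⇒ log(r) = 2.83 − 3.125 = -0.295
r = [ICH2COO-]/[ICH2COOH] = 10^(-0.295) = 0.507

ratio = 0.51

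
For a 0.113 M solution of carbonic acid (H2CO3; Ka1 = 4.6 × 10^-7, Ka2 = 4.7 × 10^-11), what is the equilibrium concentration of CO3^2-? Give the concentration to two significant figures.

4.7 × 10^-11 M

First ionization gives [H+] ≈ [HCO3-] = 2.28 × 10^-4 M.
Second step: Ka2 = [H+][CO3^2-]/[HCO3-] ≈ [CO3^2-] (since [H+] ≈ [HCO3-]).
So [CO3^2-] ≈ Ka2.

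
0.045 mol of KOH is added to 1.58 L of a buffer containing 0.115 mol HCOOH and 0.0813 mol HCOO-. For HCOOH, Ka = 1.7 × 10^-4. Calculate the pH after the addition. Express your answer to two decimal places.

After neutralization: n(HCOOH) = 0.07 mol, n(HCOO-) = 0.126 mol.
pKa = −log(1.7 × 10^-4) = 3.770
Henderson–Hasselbalch with mole ratio 0.126/0.07: pH = 3.770 + (+0.255)

pH = 4.03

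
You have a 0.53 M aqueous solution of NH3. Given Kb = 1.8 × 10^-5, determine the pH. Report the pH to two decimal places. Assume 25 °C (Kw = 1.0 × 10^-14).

pH = 11.49

NH3 + H2O ⇌ NH4+ + OH-
Kb = x²/(0.53 − x) = 1.8 × 10^-5
Assume x ≪ 0.53: x ≈ √(1.8 × 10^-5 × 0.53) = 3.09 × 10^-3 M
pOH = −log(3.09 × 10^-3) = 2.51; pH = 14.00 − 2.51 = 11.49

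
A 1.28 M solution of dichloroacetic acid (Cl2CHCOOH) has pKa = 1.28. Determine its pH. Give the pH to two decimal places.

pH = 0.63

Cl2CHCOOH ⇌ Cl2CHCOO- + H+
Ka = 10^(−1.28) = 5.25 × 10^-2
From the ICE table, Ka = [H+]²/(1.28 − [H+]) = 5.25 × 10^-2.
[H+] is not negligible relative to C₀; solve [H+]² + 0.0525·[H+] − 0.0672 = 0.
[H+] = (−Ka + √(Ka² + 4·Ka·C₀))/2 = 2.34 × 10^-1 M
pH = −log[H+] = −log(2.34 × 10^-1) = 0.63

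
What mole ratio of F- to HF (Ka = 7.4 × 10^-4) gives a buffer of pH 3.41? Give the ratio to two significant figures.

ratio = 1.9

pKa = -log(7.4 × 10^-4) = 3.131
pH = pKa + log(r) ⇒ log(r) = 3.41 − 3.131 = +0.279
r = [F-]/[HF] = 10^(+0.279) = 1.9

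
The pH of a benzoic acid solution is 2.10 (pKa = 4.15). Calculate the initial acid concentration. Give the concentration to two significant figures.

C₀ = 9.0 × 10^-1 M

[H+] = 10^(-2.10) = 7.94 × 10^-3 M = x
Ka = 10^(−4.15) = 7.08 × 10^-5
Ka = x²/(C₀ − x) ⇒ C₀ = x + x²/Ka
C₀ = 7.94 × 10^-3 + (7.94 × 10^-3)²/(7.08 × 10^-5) = 8.98 × 10^-1 M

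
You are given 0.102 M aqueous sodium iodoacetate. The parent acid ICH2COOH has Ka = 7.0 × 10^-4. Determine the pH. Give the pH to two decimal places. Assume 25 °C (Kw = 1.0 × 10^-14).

pH = 8.08

ICH2COO- is the conjugate base of the weak acid ICH2COOH.
Kb = Kw/Ka = 1.0×10^-14 / 7.0 × 10^-4 = 1.43 × 10^-11
Let x = [OH-] at equilibrium. Kb = x²/(0.102 − x).
Since Kb ≪ C₀, x ≈ √(Kb·C₀) = 1.21 × 10^-6 M.
pOH = 5.92, so pH = 14.00 − pOH = 8.08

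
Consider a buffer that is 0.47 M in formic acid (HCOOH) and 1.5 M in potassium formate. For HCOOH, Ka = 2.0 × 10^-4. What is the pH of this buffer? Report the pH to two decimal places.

pH = 4.20

pKa = −log(2.0 × 10^-4) = 3.699
Using pH = pKa + log([base]/[acid]) with [base]/[acid] = 1.5/0.47:
pH = 3.699 + (+0.504) = 4.20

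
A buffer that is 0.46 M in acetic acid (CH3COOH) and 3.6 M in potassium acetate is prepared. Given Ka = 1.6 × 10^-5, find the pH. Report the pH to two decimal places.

pKa = −log(1.6 × 10^-5) = 4.796
Using pH = pKa + log([base]/[acid]) with [base]/[acid] = 3.6/0.46:
pH = 4.796 + (+0.894) = 5.69

pH = 5.69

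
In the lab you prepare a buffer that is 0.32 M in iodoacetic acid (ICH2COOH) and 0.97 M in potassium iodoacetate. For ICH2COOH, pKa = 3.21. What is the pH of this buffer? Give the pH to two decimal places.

Using pH = pKa + log([base]/[acid]) with [base]/[acid] = 0.97/0.32:
pH = 3.21 + (+0.482) = 3.69

pH = 3.69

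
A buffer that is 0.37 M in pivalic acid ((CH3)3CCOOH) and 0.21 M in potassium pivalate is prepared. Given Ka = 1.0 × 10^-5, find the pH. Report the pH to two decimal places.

pKa = −log(1.0 × 10^-5) = 5.000
Henderson–Hasselbalch: pH = pKa + log([(CH3)3CCOO-]/[(CH3)3CCOOH]) = 5.000 + log(0.21/0.37)
pH = 5.000 + (-0.246) = 4.75

pH = 4.75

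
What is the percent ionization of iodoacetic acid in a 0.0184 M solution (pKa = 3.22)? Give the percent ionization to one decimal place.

ICH2COOH ⇌ ICH2COO- + H+; let x = [H+] at equilibrium.
Ka = 10^(−3.22) = 6.03 × 10^-4
Solve x² + 0.000603x − 1.11e-05 = 0 → x = 3.04 × 10^-3 M
% ionization = x/C₀ × 100% = 3.04 × 10^-3/0.0184 × 100% = 16.5%

16.5%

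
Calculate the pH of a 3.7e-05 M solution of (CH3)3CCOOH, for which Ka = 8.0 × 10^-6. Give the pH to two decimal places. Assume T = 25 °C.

(CH3)3CCOOH ⇌ (CH3)3CCOO- + H+
Ka = [H+]²/(3.7e-05 − [H+]) = 8.0 × 10^-6
Here C₀/Ka ≈ 4.62, so the small-[H+] approximation fails. Use the quadratic:
[H+] = [−8e-06 + √(8e-06² + 1.18e-09)]/2 = 1.37 × 10^-5 M
pH = −log(1.37 × 10^-5) = 4.86

pH = 4.86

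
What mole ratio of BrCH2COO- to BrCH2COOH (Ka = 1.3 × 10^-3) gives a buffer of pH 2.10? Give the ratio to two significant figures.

ratio = 0.16

pKa = -log(1.3 × 10^-3) = 2.886
pH = pKa + log(r) ⇒ log(r) = 2.10 − 2.886 = -0.786
r = [BrCH2COO-]/[BrCH2COOH] = 10^(-0.786) = 0.164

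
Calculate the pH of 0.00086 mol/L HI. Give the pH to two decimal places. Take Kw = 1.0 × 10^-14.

pH = 3.07

HI is a strong acid and dissociates completely, so [H+] = 0.00086 M.
pH = -log(0.00086) = 3.07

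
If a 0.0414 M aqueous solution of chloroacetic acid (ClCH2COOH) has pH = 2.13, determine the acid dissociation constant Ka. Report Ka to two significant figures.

Ka = 1.6 × 10^-3

[H+] = 10^(-2.13) = 7.41 × 10^-3 M
At equilibrium [HA] = 0.0414 − 7.41 × 10^-3 = 3.40 × 10^-2 M
Ka = [H+][A-]/[HA] = (7.41 × 10^-3)² / 3.40 × 10^-2 = 1.6 × 10^-3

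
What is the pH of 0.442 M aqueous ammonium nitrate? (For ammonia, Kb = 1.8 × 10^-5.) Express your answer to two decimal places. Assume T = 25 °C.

NH4+ is the conjugate acid of the weak base NH3.
Ka = Kw/Kb = 1.0×10^-14 / 1.8 × 10^-5 = 5.56 × 10^-10
Ka = [H+]²/(0.442 − [H+]) = 5.56 × 10^-10
Assume [H+] ≪ 0.442: [H+] ≈ √(5.56 × 10^-10 × 0.442) = 1.57 × 10^-5 M
pH = −log(1.57 × 10^-5) = 4.80

pH = 4.80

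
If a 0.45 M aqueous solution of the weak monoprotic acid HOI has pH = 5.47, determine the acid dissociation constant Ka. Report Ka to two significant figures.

[H+] = 10^(-5.47) = 3.39 × 10^-6 M
At equilibrium [HA] = 0.45 − 3.39 × 10^-6 = 4.50 × 10^-1 M
Ka = [H+][A-]/[HA] = (3.39 × 10^-6)² / 4.50 × 10^-1 = 2.6 × 10^-11

Ka = 2.6 × 10^-11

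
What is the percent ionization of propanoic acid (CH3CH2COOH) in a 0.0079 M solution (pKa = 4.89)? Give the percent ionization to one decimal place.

4.0%

CH3CH2COOH ⇌ CH3CH2COO- + H+; let x = [H+] at equilibrium.
Ka = 10^(−4.89) = 1.29 × 10^-5
x ≈ √(Ka·C₀) = √(1.29 × 10^-5 × 0.0079) = 3.19 × 10^-4 M
% ionization = x/C₀ × 100% = 3.19 × 10^-4/0.0079 × 100% = 4.0%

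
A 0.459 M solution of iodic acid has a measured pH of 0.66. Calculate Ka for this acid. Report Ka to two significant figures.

[H+] = 10^(-0.66) = 2.19 × 10^-1 M
At equilibrium [HA] = 0.459 − 2.19 × 10^-1 = 2.40 × 10^-1 M
Ka = [H+][A-]/[HA] = (2.19 × 10^-1)² / 2.40 × 10^-1 = 2.0 × 10^-1

Ka = 2.0 × 10^-1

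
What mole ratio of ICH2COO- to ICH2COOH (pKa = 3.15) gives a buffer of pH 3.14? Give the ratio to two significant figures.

ratio = 0.98

pH = pKa + log(r) ⇒ log(r) = 3.14 − 3.15 = -0.01
r = [ICH2COO-]/[ICH2COOH] = 10^(-0.01) = 0.977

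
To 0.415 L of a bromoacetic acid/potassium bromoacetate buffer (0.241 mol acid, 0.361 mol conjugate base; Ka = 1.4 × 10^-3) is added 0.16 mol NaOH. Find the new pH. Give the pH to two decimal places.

pH = 3.66

After neutralization: n(BrCH2COOH) = 0.081 mol, n(BrCH2COO-) = 0.521 mol.
pKa = −log(1.4 × 10^-3) = 2.854
pH = pKa + log([A⁻]/[HA]) = 2.854 + log(0.521/0.081) = 2.854 +0.808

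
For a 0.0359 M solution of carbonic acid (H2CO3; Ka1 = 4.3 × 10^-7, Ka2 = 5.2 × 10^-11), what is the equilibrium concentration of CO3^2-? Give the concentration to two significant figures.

First ionization gives [H+] ≈ [HCO3-] = 1.24 × 10^-4 M.
Second step: Ka2 = [H+][CO3^2-]/[HCO3-] ≈ [CO3^2-] (since [H+] ≈ [HCO3-]).
So [CO3^2-] ≈ Ka2.

5.2 × 10^-11 M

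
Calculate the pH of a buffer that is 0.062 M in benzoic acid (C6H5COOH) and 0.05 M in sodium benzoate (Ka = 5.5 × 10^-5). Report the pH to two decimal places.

pKa = −log(5.5 × 10^-5) = 4.260
Using pH = pKa + log([base]/[acid]) with [base]/[acid] = 0.05/0.062:
pH = 4.260 + (-0.093) = 4.17

pH = 4.17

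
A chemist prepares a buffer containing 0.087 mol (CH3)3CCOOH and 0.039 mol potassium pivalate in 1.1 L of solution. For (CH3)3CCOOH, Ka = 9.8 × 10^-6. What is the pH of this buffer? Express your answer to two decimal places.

pKa = −log(9.8 × 10^-6) = 5.009
Using pH = pKa + log([base]/[acid]) with [base]/[acid] = 0.039/0.087:
pH = 5.009 + (-0.348) = 4.66

pH = 4.66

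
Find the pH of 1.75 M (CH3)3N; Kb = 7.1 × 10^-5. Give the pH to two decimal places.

pH = 12.05

(CH3)3N + H2O ⇌ (CH3)3NH+ + OH-
Kb = [OH-]²/(1.75 − [OH-]) = 7.1 × 10^-5
Since Kb ≪ C₀, [OH-] ≈ √(Kb·C₀) = 1.11 × 10^-2 M.
([OH-]/C₀ = 0.64% < 5%, so the approximation holds.)
pOH = −log(1.11 × 10^-2) = 1.95; pH = 14.00 − 1.95 = 12.05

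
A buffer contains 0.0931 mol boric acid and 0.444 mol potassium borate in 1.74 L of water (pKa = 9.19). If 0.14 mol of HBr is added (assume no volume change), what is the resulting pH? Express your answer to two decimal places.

Added H+ converts B(OH)4- to B(OH)3: B(OH)3 → 0.233 mol, B(OH)4- → 0.304 mol.
pH = pKa + log(n_B(OH)4-/n_B(OH)3) = 9.19 + log(0.304/0.233) = 9.19 + (+0.116)

pH = 9.31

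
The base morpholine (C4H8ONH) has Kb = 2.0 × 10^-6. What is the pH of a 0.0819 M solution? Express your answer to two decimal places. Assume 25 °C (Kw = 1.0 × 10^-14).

C4H8ONH + H2O ⇌ C4H8ONH2+ + OH-
Kb = x²/(0.0819 − x) = 2.0 × 10^-6
Neglecting x in the denominator: x = √(2.0 × 10^-6 × 0.0819) = 4.05 × 10^-4 M
Check: 0.49% ionized — well under 5%, approximation valid.
pOH = −log(4.05 × 10^-4) = 3.39; pH = 14.00 − 3.39 = 10.61

pH = 10.61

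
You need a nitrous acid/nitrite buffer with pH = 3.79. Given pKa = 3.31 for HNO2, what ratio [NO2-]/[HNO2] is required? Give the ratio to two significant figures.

ratio = 3.0

pH = pKa + log(r) ⇒ log(r) = 3.79 − 3.31 = +0.48
r = [NO2-]/[HNO2] = 10^(+0.48) = 3.02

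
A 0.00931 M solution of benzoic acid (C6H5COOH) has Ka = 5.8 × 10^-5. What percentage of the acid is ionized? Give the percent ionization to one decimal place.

7.6%

C6H5COOH ⇌ C6H5COO- + H+; let x = [H+] at equilibrium.
Ka = x²/(C₀ − x); solving the quadratic gives x = 7.06 × 10^-4 M.
% ionization = x/C₀ × 100% = 7.06 × 10^-4/0.00931 × 100% = 7.6%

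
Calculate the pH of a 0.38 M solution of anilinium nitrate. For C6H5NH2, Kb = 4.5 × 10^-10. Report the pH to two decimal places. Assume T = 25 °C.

pH = 2.54

C6H5NH3+ is the conjugate acid of the weak base C6H5NH2.
Ka = Kw/Kb = 1.0×10^-14 / 4.5 × 10^-10 = 2.22 × 10^-5
Ka = [H+]²/(0.38 − [H+]) = 2.22 × 10^-5
Since Ka ≪ C₀, [H+] ≈ √(Ka·C₀) = 2.90 × 10^-3 M.
pH = −log(2.90 × 10^-3) = 2.54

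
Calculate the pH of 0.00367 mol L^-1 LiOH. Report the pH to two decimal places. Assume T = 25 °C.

LiOH is a strong base; [OH-] = 0.00367 M.
pOH = -log(0.00367) = 2.44
pH = 14.00 - 2.44 = 11.56

pH = 11.56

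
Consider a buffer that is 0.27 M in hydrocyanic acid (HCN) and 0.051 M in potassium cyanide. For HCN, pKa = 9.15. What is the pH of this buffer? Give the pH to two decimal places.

Using pH = pKa + log([base]/[acid]) with [base]/[acid] = 0.051/0.27:
pH = 9.15 + (-0.724) = 8.43

pH = 8.43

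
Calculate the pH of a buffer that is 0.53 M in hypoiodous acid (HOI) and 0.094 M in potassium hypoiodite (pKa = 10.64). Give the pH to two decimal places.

pH = 9.89

Henderson–Hasselbalch: pH = pKa + log([OI-]/[HOI]) = 10.64 + log(0.094/0.53)
pH = 10.64 + (-0.751) = 9.89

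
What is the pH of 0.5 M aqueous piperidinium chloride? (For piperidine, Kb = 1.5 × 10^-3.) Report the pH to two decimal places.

C5H10NH2+ is the conjugate acid of the weak base C5H10NH.
Ka = Kw/Kb = 1.0×10^-14 / 1.5 × 10^-3 = 6.67 × 10^-12
Let x = [H+] at equilibrium. Ka = x²/(0.5 − x).
Assume x ≪ 0.5: x ≈ √(6.67 × 10^-12 × 0.5) = 1.83 × 10^-6 M
Check: 0.00037% ionized — well under 5%, approximation valid.
pH = −log(1.83 × 10^-6) = 5.74

pH = 5.74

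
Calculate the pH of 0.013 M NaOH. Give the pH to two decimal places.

pH = 12.11

NaOH is a strong base; [OH-] = 0.013 M.
pOH = -log(0.013) = 1.89
pH = 14.00 - 1.89 = 12.11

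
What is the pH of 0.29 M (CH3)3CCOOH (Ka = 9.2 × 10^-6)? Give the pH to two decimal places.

pH = 2.79

(CH3)3CCOOH ⇌ (CH3)3CCOO- + H+
Ka = x²/(0.29 − x) = 9.2 × 10^-6
Assume x ≪ 0.29: x ≈ √(9.2 × 10^-6 × 0.29) = 1.63 × 10^-3 M
Check: 0.56% ionized — well under 5%, approximation valid.
pH = −log[H+] = −log(1.63 × 10^-3) = 2.79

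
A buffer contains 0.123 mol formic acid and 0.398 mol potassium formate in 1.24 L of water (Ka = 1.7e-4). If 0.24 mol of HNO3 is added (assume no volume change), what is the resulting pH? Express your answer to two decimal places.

Added H+ converts HCOO- to HCOOH: HCOOH → 0.363 mol, HCOO- → 0.158 mol.
pKa = −log(1.7 × 10^-4) = 3.770
Henderson–Hasselbalch with mole ratio 0.158/0.363: pH = 3.770 + (-0.361)

pH = 3.41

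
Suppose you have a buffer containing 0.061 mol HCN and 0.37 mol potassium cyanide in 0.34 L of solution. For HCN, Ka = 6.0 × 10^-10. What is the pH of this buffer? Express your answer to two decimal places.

pH = 10.00

pKa = −log(6.0 × 10^-10) = 9.222
pH = pKa + log([A⁻]/[HA]) = 9.222 + log(0.37/0.061)
pH = 9.222 + (+0.783) = 10.00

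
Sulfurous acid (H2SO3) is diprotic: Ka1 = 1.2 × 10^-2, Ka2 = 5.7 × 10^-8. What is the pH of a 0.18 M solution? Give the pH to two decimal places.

pH = 1.39

Ka1 ≫ Ka2, so treat the first dissociation as the only significant source of H+.
Ka1 = x²/(0.18 − x) = 1.2 × 10^-2
Solving the quadratic: x = (−Ka1 + √(Ka1² + 4·Ka1·C₀))/2 = 4.09 × 10^-2 M
pH = −log(4.09 × 10^-2) = 1.39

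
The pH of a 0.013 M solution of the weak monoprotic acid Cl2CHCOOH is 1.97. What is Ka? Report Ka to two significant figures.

[H+] = 10^(-1.97) = 1.07 × 10^-2 M
At equilibrium [HA] = 0.013 − 1.07 × 10^-2 = 2.30 × 10^-3 M
Ka = [H+][A-]/[HA] = (1.07 × 10^-2)² / 2.30 × 10^-3 = 5.0 × 10^-2

Ka = 5.0 × 10^-2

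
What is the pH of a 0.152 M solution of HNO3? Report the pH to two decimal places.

pH = 0.82

HNO3 is a strong acid and dissociates completely, so [H+] = 0.152 M.
pH = -log(0.152) = 0.82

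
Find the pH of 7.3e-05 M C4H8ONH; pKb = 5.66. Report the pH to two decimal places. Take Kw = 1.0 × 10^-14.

C4H8ONH + H2O ⇌ C4H8ONH2+ + OH-
Kb = 10^(−5.66) = 2.19 × 10^-6
From the ICE table, Kb = x²/(7.3e-05 − x) = 2.19 × 10^-6.
The 5% rule fails; solving x² + Kb·x − Kb·C₀ = 0 exactly:
x = (−Kb + √(Kb² + 4·Kb·C₀))/2 = 1.16 × 10^-5 M
pOH = 4.94, so pH = 14.00 − pOH = 9.06

pH = 9.06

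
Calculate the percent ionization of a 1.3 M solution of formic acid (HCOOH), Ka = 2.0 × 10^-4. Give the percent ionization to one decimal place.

HCOOH ⇌ HCOO- + H+; let x = [H+] at equilibrium.
x ≈ √(Ka·C₀) = √(2.0 × 10^-4 × 1.3) = 1.61 × 10^-2 M
% ionization = x/C₀ × 100% = 1.61 × 10^-2/1.3 × 100% = 1.2%

1.2%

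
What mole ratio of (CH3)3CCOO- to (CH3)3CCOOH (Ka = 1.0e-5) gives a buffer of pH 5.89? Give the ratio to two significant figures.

ratio = 7.8

pKa = -log(1.0 × 10^-5) = 5.000
pH = pKa + log(r) ⇒ log(r) = 5.89 − 5.000 = +0.890
r = [(CH3)3CCOO-]/[(CH3)3CCOOH] = 10^(+0.890) = 7.76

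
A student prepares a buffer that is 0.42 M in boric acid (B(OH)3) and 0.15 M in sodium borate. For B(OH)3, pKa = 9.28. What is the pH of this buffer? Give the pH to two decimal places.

pH = 8.83

Using pH = pKa + log([base]/[acid]) with [base]/[acid] = 0.15/0.42:
pH = 9.28 + (-0.447) = 8.83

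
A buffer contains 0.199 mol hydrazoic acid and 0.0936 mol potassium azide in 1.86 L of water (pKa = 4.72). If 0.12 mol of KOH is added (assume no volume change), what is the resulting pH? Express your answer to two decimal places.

pH = 5.15

After neutralization: n(HN3) = 0.079 mol, n(N3-) = 0.214 mol.
pH = pKa + log([A⁻]/[HA]) = 4.72 + log(0.214/0.079) = 4.72 +0.433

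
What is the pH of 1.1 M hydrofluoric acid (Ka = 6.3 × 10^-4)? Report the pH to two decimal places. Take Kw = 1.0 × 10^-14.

HF ⇌ F- + H+
From the ICE table, Ka = [H+]²/(1.1 − [H+]) = 6.3 × 10^-4.
Neglecting [H+] in the denominator: [H+] = √(6.3 × 10^-4 × 1.1) = 2.63 × 10^-2 M
pH = −log[H+] = −log(2.63 × 10^-2) = 1.58

pH = 1.58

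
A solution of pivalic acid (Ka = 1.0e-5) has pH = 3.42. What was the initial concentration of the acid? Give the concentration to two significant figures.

[H+] = 10^(-3.42) = 3.80 × 10^-4 M = x
Ka = x²/(C₀ − x) ⇒ C₀ = x + x²/Ka
C₀ = 3.80 × 10^-4 + (3.80 × 10^-4)²/(1.0 × 10^-5) = 1.48 × 10^-2 M

C₀ = 1.5 × 10^-2 M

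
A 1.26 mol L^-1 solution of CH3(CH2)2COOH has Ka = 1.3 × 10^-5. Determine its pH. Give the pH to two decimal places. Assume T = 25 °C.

pH = 2.39

CH3(CH2)2COOH ⇌ CH3(CH2)2COO- + H+
Let x = [H+] at equilibrium. Ka = x²/(1.26 − x).
Neglecting x in the denominator: x = √(1.3 × 10^-5 × 1.26) = 4.05 × 10^-3 M
(x/C₀ = 0.32% < 5%, so the approximation holds.)
pH = −log[H+] = −log(4.05 × 10^-3) = 2.39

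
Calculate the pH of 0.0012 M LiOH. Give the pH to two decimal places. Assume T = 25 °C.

LiOH is a strong base; [OH-] = 0.0012 M.
pOH = -log(0.0012) = 2.92
pH = 14.00 - 2.92 = 11.08

pH = 11.08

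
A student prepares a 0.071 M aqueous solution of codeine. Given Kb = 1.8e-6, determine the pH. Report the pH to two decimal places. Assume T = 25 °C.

C18H21NO3 + H2O ⇌ C18H22NO3+ + OH-
Kb = [OH-]²/(0.071 − [OH-]) = 1.8 × 10^-6
Neglecting [OH-] in the denominator: [OH-] = √(1.8 × 10^-6 × 0.071) = 3.57 × 10^-4 M
pOH = −log(3.57 × 10^-4) = 3.45; pH = 14.00 − 3.45 = 10.55

pH = 10.55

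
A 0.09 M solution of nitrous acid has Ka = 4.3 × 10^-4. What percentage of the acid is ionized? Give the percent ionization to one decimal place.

HNO2 ⇌ NO2- + H+; let x = [H+] at equilibrium.
Solve x² + 0.00043x − 3.87e-05 = 0 → x = 6.01 × 10^-3 M
Fraction ionized = 6.01 × 10^-3 / 0.09 = 0.0668 → 6.7%

6.7%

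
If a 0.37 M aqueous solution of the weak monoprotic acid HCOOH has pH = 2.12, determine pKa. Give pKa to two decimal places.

pKa = 3.80

[H+] = 10^(-2.12) = 7.59 × 10^-3 M
At equilibrium [HA] = 0.37 − 7.59 × 10^-3 = 3.62 × 10^-1 M
Ka = [H+][A-]/[HA] = (7.59 × 10^-3)² / 3.62 × 10^-1 = 1.59 × 10^-4
pKa = -log(1.59 × 10^-4) = 3.80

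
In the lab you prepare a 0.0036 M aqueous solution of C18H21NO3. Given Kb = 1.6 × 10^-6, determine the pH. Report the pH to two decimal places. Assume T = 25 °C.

pH = 9.88

C18H21NO3 + H2O ⇌ C18H22NO3+ + OH-
Let x = [OH-] at equilibrium. Kb = x²/(0.0036 − x).
Since Kb ≪ C₀, x ≈ √(Kb·C₀) = 7.59 × 10^-5 M.
(x/C₀ = 2.1% < 5%, so the approximation holds.)
pOH = −log(7.59 × 10^-5) = 4.12; pH = 14.00 − 4.12 = 9.88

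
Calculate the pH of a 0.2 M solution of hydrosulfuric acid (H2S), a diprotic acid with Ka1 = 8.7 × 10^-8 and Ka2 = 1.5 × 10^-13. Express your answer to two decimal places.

pH = 3.88

Since Ka1 ≫ Ka2, the first ionization dominates [H+].
Ka1 = x²/(0.2 − x) = 8.7 × 10^-8
x ≈ √(8.7 × 10^-8 × 0.2) = 1.32 × 10^-4 M
pH = −log(1.32 × 10^-4) = 3.88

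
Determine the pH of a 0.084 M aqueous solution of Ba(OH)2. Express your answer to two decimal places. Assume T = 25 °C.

pH = 13.23

Ba(OH)2 is a strong base (each formula unit releases 2 OH-); [OH-] = 0.168 M.
pOH = -log(0.168) = 0.77
pH = 14.00 - 0.77 = 13.23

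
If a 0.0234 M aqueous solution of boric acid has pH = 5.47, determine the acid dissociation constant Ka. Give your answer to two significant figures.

[H+] = 10^(-5.47) = 3.39 × 10^-6 M
At equilibrium [HA] = 0.0234 − 3.39 × 10^-6 = 2.34 × 10^-2 M
Ka = [H+][A-]/[HA] = (3.39 × 10^-6)² / 2.34 × 10^-2 = 4.9 × 10^-10

Ka = 4.9 × 10^-10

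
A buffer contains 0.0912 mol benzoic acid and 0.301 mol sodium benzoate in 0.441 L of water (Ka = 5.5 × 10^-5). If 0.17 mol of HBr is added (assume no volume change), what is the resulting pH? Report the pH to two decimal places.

pH = 3.96

After neutralization: n(C6H5COOH) = 0.261 mol, n(C6H5COO-) = 0.131 mol.
pKa = −log(5.5 × 10^-5) = 4.260
pH = pKa + log([A⁻]/[HA]) = 4.260 + log(0.131/0.261) = 4.260 -0.299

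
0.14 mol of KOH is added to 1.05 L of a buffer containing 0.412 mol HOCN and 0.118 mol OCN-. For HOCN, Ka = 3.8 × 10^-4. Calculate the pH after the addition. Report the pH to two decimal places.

pH = 3.40

OH- converts HOCN to OCN-: HOCN → 0.272 mol, OCN- → 0.258 mol.
pKa = −log(3.8 × 10^-4) = 3.420
Henderson–Hasselbalch with mole ratio 0.258/0.272: pH = 3.420 + (-0.023)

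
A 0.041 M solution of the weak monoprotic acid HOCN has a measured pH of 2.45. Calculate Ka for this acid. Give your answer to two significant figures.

Ka = 3.4 × 10^-4

[H+] = 10^(-2.45) = 3.55 × 10^-3 M
At equilibrium [HA] = 0.041 − 3.55 × 10^-3 = 3.75 × 10^-2 M
Ka = [H+][A-]/[HA] = (3.55 × 10^-3)² / 3.75 × 10^-2 = 3.4 × 10^-4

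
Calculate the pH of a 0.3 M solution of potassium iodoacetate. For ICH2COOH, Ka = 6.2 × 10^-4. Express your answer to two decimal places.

pH = 8.34

ICH2COO- is the conjugate base of the weak acid ICH2COOH.
Kb = Kw/Ka = 1.0×10^-14 / 6.2 × 10^-4 = 1.61 × 10^-11
Kb = x²/(0.3 − x) = 1.61 × 10^-11
Assume x ≪ 0.3: x ≈ √(1.61 × 10^-11 × 0.3) = 2.20 × 10^-6 M
pOH = −log(2.20 × 10^-6) = 5.66; pH = 14.00 − 5.66 = 8.34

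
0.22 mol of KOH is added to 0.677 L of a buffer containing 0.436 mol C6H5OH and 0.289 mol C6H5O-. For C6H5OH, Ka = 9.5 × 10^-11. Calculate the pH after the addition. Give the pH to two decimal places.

pH = 10.39

After neutralization: n(C6H5OH) = 0.216 mol, n(C6H5O-) = 0.509 mol.
pKa = −log(9.5 × 10^-11) = 10.022
Henderson–Hasselbalch with mole ratio 0.509/0.216: pH = 10.022 + (+0.372)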